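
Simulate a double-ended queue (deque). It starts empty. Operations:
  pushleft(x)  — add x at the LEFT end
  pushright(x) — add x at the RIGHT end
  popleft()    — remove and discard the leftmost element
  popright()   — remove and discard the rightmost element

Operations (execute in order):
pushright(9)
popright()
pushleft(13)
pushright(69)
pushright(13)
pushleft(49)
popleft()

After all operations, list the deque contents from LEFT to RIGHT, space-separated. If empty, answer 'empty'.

pushright(9): [9]
popright(): []
pushleft(13): [13]
pushright(69): [13, 69]
pushright(13): [13, 69, 13]
pushleft(49): [49, 13, 69, 13]
popleft(): [13, 69, 13]

Answer: 13 69 13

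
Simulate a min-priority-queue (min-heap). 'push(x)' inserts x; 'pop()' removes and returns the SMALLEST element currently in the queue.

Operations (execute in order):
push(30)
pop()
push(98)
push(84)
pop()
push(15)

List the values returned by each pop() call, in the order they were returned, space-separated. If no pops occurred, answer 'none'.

Answer: 30 84

Derivation:
push(30): heap contents = [30]
pop() → 30: heap contents = []
push(98): heap contents = [98]
push(84): heap contents = [84, 98]
pop() → 84: heap contents = [98]
push(15): heap contents = [15, 98]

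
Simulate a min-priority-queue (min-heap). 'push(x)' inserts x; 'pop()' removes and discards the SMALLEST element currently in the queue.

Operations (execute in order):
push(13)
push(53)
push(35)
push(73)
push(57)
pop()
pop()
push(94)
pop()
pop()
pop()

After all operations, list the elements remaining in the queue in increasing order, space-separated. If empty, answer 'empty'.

Answer: 94

Derivation:
push(13): heap contents = [13]
push(53): heap contents = [13, 53]
push(35): heap contents = [13, 35, 53]
push(73): heap contents = [13, 35, 53, 73]
push(57): heap contents = [13, 35, 53, 57, 73]
pop() → 13: heap contents = [35, 53, 57, 73]
pop() → 35: heap contents = [53, 57, 73]
push(94): heap contents = [53, 57, 73, 94]
pop() → 53: heap contents = [57, 73, 94]
pop() → 57: heap contents = [73, 94]
pop() → 73: heap contents = [94]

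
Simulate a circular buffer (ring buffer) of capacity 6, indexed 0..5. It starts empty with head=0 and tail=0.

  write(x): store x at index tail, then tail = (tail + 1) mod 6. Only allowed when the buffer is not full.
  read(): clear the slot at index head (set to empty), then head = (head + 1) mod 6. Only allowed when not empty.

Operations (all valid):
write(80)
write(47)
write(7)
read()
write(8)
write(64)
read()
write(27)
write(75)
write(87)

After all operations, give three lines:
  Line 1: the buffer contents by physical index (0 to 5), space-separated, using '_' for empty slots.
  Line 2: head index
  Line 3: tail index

write(80): buf=[80 _ _ _ _ _], head=0, tail=1, size=1
write(47): buf=[80 47 _ _ _ _], head=0, tail=2, size=2
write(7): buf=[80 47 7 _ _ _], head=0, tail=3, size=3
read(): buf=[_ 47 7 _ _ _], head=1, tail=3, size=2
write(8): buf=[_ 47 7 8 _ _], head=1, tail=4, size=3
write(64): buf=[_ 47 7 8 64 _], head=1, tail=5, size=4
read(): buf=[_ _ 7 8 64 _], head=2, tail=5, size=3
write(27): buf=[_ _ 7 8 64 27], head=2, tail=0, size=4
write(75): buf=[75 _ 7 8 64 27], head=2, tail=1, size=5
write(87): buf=[75 87 7 8 64 27], head=2, tail=2, size=6

Answer: 75 87 7 8 64 27
2
2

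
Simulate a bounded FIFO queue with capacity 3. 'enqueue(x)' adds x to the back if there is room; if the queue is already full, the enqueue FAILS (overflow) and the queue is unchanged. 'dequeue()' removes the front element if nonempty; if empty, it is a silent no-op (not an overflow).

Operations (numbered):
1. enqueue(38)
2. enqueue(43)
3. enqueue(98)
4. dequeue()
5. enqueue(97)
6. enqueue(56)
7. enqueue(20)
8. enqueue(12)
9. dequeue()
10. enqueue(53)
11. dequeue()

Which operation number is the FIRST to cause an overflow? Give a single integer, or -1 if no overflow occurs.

Answer: 6

Derivation:
1. enqueue(38): size=1
2. enqueue(43): size=2
3. enqueue(98): size=3
4. dequeue(): size=2
5. enqueue(97): size=3
6. enqueue(56): size=3=cap → OVERFLOW (fail)
7. enqueue(20): size=3=cap → OVERFLOW (fail)
8. enqueue(12): size=3=cap → OVERFLOW (fail)
9. dequeue(): size=2
10. enqueue(53): size=3
11. dequeue(): size=2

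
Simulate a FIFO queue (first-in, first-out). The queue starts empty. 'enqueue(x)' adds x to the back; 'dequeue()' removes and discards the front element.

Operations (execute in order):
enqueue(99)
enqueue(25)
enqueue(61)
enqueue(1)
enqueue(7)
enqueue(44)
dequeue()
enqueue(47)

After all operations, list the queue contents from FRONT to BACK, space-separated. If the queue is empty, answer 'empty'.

enqueue(99): [99]
enqueue(25): [99, 25]
enqueue(61): [99, 25, 61]
enqueue(1): [99, 25, 61, 1]
enqueue(7): [99, 25, 61, 1, 7]
enqueue(44): [99, 25, 61, 1, 7, 44]
dequeue(): [25, 61, 1, 7, 44]
enqueue(47): [25, 61, 1, 7, 44, 47]

Answer: 25 61 1 7 44 47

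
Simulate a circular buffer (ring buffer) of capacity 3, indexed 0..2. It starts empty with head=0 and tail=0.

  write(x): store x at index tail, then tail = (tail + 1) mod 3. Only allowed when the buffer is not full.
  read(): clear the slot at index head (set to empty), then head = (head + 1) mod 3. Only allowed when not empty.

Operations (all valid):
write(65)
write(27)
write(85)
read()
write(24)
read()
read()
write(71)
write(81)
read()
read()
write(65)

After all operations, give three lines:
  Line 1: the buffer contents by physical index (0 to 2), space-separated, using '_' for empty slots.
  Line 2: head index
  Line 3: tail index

Answer: 65 _ 81
2
1

Derivation:
write(65): buf=[65 _ _], head=0, tail=1, size=1
write(27): buf=[65 27 _], head=0, tail=2, size=2
write(85): buf=[65 27 85], head=0, tail=0, size=3
read(): buf=[_ 27 85], head=1, tail=0, size=2
write(24): buf=[24 27 85], head=1, tail=1, size=3
read(): buf=[24 _ 85], head=2, tail=1, size=2
read(): buf=[24 _ _], head=0, tail=1, size=1
write(71): buf=[24 71 _], head=0, tail=2, size=2
write(81): buf=[24 71 81], head=0, tail=0, size=3
read(): buf=[_ 71 81], head=1, tail=0, size=2
read(): buf=[_ _ 81], head=2, tail=0, size=1
write(65): buf=[65 _ 81], head=2, tail=1, size=2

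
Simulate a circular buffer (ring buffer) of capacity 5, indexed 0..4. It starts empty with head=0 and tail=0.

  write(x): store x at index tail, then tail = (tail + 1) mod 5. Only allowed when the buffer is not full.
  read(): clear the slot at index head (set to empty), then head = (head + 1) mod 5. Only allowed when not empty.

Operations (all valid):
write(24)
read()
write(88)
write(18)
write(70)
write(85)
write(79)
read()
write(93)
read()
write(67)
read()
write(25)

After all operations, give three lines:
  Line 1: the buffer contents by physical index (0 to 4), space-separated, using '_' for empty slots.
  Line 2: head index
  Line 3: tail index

Answer: 79 93 67 25 85
4
4

Derivation:
write(24): buf=[24 _ _ _ _], head=0, tail=1, size=1
read(): buf=[_ _ _ _ _], head=1, tail=1, size=0
write(88): buf=[_ 88 _ _ _], head=1, tail=2, size=1
write(18): buf=[_ 88 18 _ _], head=1, tail=3, size=2
write(70): buf=[_ 88 18 70 _], head=1, tail=4, size=3
write(85): buf=[_ 88 18 70 85], head=1, tail=0, size=4
write(79): buf=[79 88 18 70 85], head=1, tail=1, size=5
read(): buf=[79 _ 18 70 85], head=2, tail=1, size=4
write(93): buf=[79 93 18 70 85], head=2, tail=2, size=5
read(): buf=[79 93 _ 70 85], head=3, tail=2, size=4
write(67): buf=[79 93 67 70 85], head=3, tail=3, size=5
read(): buf=[79 93 67 _ 85], head=4, tail=3, size=4
write(25): buf=[79 93 67 25 85], head=4, tail=4, size=5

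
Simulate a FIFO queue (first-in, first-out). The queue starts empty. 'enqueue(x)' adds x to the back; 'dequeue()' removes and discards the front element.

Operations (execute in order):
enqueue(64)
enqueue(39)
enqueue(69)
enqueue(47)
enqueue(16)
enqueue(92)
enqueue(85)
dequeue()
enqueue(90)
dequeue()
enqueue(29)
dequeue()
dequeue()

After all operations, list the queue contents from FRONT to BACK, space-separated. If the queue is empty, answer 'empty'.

enqueue(64): [64]
enqueue(39): [64, 39]
enqueue(69): [64, 39, 69]
enqueue(47): [64, 39, 69, 47]
enqueue(16): [64, 39, 69, 47, 16]
enqueue(92): [64, 39, 69, 47, 16, 92]
enqueue(85): [64, 39, 69, 47, 16, 92, 85]
dequeue(): [39, 69, 47, 16, 92, 85]
enqueue(90): [39, 69, 47, 16, 92, 85, 90]
dequeue(): [69, 47, 16, 92, 85, 90]
enqueue(29): [69, 47, 16, 92, 85, 90, 29]
dequeue(): [47, 16, 92, 85, 90, 29]
dequeue(): [16, 92, 85, 90, 29]

Answer: 16 92 85 90 29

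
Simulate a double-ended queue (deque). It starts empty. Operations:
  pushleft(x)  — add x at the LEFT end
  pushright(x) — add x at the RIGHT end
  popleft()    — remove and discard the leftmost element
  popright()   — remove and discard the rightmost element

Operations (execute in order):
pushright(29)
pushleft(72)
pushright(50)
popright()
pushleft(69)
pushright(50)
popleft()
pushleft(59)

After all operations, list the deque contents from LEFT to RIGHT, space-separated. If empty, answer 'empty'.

pushright(29): [29]
pushleft(72): [72, 29]
pushright(50): [72, 29, 50]
popright(): [72, 29]
pushleft(69): [69, 72, 29]
pushright(50): [69, 72, 29, 50]
popleft(): [72, 29, 50]
pushleft(59): [59, 72, 29, 50]

Answer: 59 72 29 50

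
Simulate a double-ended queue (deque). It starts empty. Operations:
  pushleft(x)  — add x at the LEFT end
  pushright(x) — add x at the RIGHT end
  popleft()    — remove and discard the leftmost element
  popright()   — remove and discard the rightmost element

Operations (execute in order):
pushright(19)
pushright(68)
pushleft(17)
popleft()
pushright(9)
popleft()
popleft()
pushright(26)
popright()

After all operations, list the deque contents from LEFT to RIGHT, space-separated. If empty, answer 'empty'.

pushright(19): [19]
pushright(68): [19, 68]
pushleft(17): [17, 19, 68]
popleft(): [19, 68]
pushright(9): [19, 68, 9]
popleft(): [68, 9]
popleft(): [9]
pushright(26): [9, 26]
popright(): [9]

Answer: 9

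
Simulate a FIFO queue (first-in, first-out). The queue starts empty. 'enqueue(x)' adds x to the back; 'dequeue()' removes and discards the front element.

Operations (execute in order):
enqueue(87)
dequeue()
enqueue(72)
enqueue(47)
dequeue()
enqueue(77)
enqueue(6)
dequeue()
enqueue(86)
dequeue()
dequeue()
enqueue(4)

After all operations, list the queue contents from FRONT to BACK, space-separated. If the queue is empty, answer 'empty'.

enqueue(87): [87]
dequeue(): []
enqueue(72): [72]
enqueue(47): [72, 47]
dequeue(): [47]
enqueue(77): [47, 77]
enqueue(6): [47, 77, 6]
dequeue(): [77, 6]
enqueue(86): [77, 6, 86]
dequeue(): [6, 86]
dequeue(): [86]
enqueue(4): [86, 4]

Answer: 86 4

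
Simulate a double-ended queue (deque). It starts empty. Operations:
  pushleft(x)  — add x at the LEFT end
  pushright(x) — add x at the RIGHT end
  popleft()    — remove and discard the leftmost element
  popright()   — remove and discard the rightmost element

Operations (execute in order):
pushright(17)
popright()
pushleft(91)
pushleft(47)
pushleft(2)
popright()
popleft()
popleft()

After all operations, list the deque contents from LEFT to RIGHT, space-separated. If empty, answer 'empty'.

Answer: empty

Derivation:
pushright(17): [17]
popright(): []
pushleft(91): [91]
pushleft(47): [47, 91]
pushleft(2): [2, 47, 91]
popright(): [2, 47]
popleft(): [47]
popleft(): []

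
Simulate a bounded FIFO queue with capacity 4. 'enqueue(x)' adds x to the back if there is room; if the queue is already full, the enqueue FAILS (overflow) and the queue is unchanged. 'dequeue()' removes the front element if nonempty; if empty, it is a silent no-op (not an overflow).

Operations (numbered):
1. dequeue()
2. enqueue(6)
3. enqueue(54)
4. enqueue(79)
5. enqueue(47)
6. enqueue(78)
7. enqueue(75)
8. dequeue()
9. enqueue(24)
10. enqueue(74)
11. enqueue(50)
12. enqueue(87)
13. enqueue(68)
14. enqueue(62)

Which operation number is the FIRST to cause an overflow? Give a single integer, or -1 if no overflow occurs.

Answer: 6

Derivation:
1. dequeue(): empty, no-op, size=0
2. enqueue(6): size=1
3. enqueue(54): size=2
4. enqueue(79): size=3
5. enqueue(47): size=4
6. enqueue(78): size=4=cap → OVERFLOW (fail)
7. enqueue(75): size=4=cap → OVERFLOW (fail)
8. dequeue(): size=3
9. enqueue(24): size=4
10. enqueue(74): size=4=cap → OVERFLOW (fail)
11. enqueue(50): size=4=cap → OVERFLOW (fail)
12. enqueue(87): size=4=cap → OVERFLOW (fail)
13. enqueue(68): size=4=cap → OVERFLOW (fail)
14. enqueue(62): size=4=cap → OVERFLOW (fail)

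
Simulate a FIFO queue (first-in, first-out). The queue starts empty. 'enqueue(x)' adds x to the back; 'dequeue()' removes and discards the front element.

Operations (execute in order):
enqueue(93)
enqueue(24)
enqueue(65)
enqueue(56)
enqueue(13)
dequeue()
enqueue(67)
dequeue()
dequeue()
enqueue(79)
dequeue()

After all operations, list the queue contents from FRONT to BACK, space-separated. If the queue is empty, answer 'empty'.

enqueue(93): [93]
enqueue(24): [93, 24]
enqueue(65): [93, 24, 65]
enqueue(56): [93, 24, 65, 56]
enqueue(13): [93, 24, 65, 56, 13]
dequeue(): [24, 65, 56, 13]
enqueue(67): [24, 65, 56, 13, 67]
dequeue(): [65, 56, 13, 67]
dequeue(): [56, 13, 67]
enqueue(79): [56, 13, 67, 79]
dequeue(): [13, 67, 79]

Answer: 13 67 79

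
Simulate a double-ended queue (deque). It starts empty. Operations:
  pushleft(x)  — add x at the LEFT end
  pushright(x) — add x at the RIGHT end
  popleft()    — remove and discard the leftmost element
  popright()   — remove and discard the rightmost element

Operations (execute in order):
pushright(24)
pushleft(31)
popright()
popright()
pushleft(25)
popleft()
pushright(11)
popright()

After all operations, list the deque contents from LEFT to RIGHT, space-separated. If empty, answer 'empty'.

Answer: empty

Derivation:
pushright(24): [24]
pushleft(31): [31, 24]
popright(): [31]
popright(): []
pushleft(25): [25]
popleft(): []
pushright(11): [11]
popright(): []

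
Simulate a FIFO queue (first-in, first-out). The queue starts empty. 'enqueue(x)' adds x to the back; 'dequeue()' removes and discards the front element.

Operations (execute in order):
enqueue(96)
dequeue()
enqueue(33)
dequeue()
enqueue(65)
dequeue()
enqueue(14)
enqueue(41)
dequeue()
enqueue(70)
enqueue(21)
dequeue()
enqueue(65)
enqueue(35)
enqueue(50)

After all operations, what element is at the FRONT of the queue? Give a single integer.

Answer: 70

Derivation:
enqueue(96): queue = [96]
dequeue(): queue = []
enqueue(33): queue = [33]
dequeue(): queue = []
enqueue(65): queue = [65]
dequeue(): queue = []
enqueue(14): queue = [14]
enqueue(41): queue = [14, 41]
dequeue(): queue = [41]
enqueue(70): queue = [41, 70]
enqueue(21): queue = [41, 70, 21]
dequeue(): queue = [70, 21]
enqueue(65): queue = [70, 21, 65]
enqueue(35): queue = [70, 21, 65, 35]
enqueue(50): queue = [70, 21, 65, 35, 50]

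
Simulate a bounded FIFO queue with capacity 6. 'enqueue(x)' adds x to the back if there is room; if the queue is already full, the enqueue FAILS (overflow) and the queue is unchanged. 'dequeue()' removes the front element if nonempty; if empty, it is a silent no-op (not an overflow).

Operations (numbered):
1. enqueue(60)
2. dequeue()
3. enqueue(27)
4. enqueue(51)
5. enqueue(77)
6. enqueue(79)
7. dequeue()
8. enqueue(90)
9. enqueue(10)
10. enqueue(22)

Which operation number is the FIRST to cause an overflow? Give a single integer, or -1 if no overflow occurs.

1. enqueue(60): size=1
2. dequeue(): size=0
3. enqueue(27): size=1
4. enqueue(51): size=2
5. enqueue(77): size=3
6. enqueue(79): size=4
7. dequeue(): size=3
8. enqueue(90): size=4
9. enqueue(10): size=5
10. enqueue(22): size=6

Answer: -1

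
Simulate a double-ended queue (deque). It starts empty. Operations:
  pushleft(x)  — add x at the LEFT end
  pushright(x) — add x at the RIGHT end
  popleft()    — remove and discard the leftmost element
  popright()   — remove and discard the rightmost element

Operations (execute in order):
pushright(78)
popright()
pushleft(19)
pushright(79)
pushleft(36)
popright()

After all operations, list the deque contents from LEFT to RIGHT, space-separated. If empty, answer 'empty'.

pushright(78): [78]
popright(): []
pushleft(19): [19]
pushright(79): [19, 79]
pushleft(36): [36, 19, 79]
popright(): [36, 19]

Answer: 36 19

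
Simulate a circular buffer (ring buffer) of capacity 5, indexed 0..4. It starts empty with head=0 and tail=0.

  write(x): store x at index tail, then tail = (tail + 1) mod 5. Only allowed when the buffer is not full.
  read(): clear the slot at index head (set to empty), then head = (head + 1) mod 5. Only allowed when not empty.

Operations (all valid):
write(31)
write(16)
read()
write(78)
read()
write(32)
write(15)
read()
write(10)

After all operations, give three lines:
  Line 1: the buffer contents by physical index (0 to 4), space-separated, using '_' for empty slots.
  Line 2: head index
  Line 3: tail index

write(31): buf=[31 _ _ _ _], head=0, tail=1, size=1
write(16): buf=[31 16 _ _ _], head=0, tail=2, size=2
read(): buf=[_ 16 _ _ _], head=1, tail=2, size=1
write(78): buf=[_ 16 78 _ _], head=1, tail=3, size=2
read(): buf=[_ _ 78 _ _], head=2, tail=3, size=1
write(32): buf=[_ _ 78 32 _], head=2, tail=4, size=2
write(15): buf=[_ _ 78 32 15], head=2, tail=0, size=3
read(): buf=[_ _ _ 32 15], head=3, tail=0, size=2
write(10): buf=[10 _ _ 32 15], head=3, tail=1, size=3

Answer: 10 _ _ 32 15
3
1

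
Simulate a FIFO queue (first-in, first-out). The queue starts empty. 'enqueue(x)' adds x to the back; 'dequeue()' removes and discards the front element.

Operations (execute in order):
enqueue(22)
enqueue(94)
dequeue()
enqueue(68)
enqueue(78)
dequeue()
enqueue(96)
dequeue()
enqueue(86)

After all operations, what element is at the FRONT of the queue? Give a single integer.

Answer: 78

Derivation:
enqueue(22): queue = [22]
enqueue(94): queue = [22, 94]
dequeue(): queue = [94]
enqueue(68): queue = [94, 68]
enqueue(78): queue = [94, 68, 78]
dequeue(): queue = [68, 78]
enqueue(96): queue = [68, 78, 96]
dequeue(): queue = [78, 96]
enqueue(86): queue = [78, 96, 86]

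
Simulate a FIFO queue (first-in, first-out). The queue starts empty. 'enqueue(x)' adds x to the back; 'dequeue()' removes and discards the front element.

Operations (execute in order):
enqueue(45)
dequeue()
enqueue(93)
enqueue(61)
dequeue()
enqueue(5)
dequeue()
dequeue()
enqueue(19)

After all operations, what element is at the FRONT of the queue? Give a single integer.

Answer: 19

Derivation:
enqueue(45): queue = [45]
dequeue(): queue = []
enqueue(93): queue = [93]
enqueue(61): queue = [93, 61]
dequeue(): queue = [61]
enqueue(5): queue = [61, 5]
dequeue(): queue = [5]
dequeue(): queue = []
enqueue(19): queue = [19]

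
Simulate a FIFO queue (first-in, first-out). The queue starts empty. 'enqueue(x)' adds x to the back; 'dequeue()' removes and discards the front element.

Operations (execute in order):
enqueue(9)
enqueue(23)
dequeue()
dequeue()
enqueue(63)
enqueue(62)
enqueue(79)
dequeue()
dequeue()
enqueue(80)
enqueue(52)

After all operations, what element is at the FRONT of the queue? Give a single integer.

Answer: 79

Derivation:
enqueue(9): queue = [9]
enqueue(23): queue = [9, 23]
dequeue(): queue = [23]
dequeue(): queue = []
enqueue(63): queue = [63]
enqueue(62): queue = [63, 62]
enqueue(79): queue = [63, 62, 79]
dequeue(): queue = [62, 79]
dequeue(): queue = [79]
enqueue(80): queue = [79, 80]
enqueue(52): queue = [79, 80, 52]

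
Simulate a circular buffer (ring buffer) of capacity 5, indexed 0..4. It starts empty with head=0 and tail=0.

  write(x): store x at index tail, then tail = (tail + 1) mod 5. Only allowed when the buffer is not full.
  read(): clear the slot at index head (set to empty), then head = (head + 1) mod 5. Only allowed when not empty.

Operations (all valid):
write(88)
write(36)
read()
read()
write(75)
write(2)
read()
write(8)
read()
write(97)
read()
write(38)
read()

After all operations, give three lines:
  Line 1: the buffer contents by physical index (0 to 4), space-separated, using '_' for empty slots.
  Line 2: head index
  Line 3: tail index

write(88): buf=[88 _ _ _ _], head=0, tail=1, size=1
write(36): buf=[88 36 _ _ _], head=0, tail=2, size=2
read(): buf=[_ 36 _ _ _], head=1, tail=2, size=1
read(): buf=[_ _ _ _ _], head=2, tail=2, size=0
write(75): buf=[_ _ 75 _ _], head=2, tail=3, size=1
write(2): buf=[_ _ 75 2 _], head=2, tail=4, size=2
read(): buf=[_ _ _ 2 _], head=3, tail=4, size=1
write(8): buf=[_ _ _ 2 8], head=3, tail=0, size=2
read(): buf=[_ _ _ _ 8], head=4, tail=0, size=1
write(97): buf=[97 _ _ _ 8], head=4, tail=1, size=2
read(): buf=[97 _ _ _ _], head=0, tail=1, size=1
write(38): buf=[97 38 _ _ _], head=0, tail=2, size=2
read(): buf=[_ 38 _ _ _], head=1, tail=2, size=1

Answer: _ 38 _ _ _
1
2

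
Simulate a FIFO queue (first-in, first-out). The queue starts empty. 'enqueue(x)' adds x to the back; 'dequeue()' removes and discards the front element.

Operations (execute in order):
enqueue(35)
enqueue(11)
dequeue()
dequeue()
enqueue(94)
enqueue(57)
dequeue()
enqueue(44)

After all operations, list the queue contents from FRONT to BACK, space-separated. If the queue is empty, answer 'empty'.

Answer: 57 44

Derivation:
enqueue(35): [35]
enqueue(11): [35, 11]
dequeue(): [11]
dequeue(): []
enqueue(94): [94]
enqueue(57): [94, 57]
dequeue(): [57]
enqueue(44): [57, 44]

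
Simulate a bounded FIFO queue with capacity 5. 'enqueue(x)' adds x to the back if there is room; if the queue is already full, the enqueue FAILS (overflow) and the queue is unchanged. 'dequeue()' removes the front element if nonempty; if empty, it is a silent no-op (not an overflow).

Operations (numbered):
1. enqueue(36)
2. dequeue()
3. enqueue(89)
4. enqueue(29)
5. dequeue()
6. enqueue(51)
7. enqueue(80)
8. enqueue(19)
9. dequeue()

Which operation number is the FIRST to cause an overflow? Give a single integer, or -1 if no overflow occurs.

1. enqueue(36): size=1
2. dequeue(): size=0
3. enqueue(89): size=1
4. enqueue(29): size=2
5. dequeue(): size=1
6. enqueue(51): size=2
7. enqueue(80): size=3
8. enqueue(19): size=4
9. dequeue(): size=3

Answer: -1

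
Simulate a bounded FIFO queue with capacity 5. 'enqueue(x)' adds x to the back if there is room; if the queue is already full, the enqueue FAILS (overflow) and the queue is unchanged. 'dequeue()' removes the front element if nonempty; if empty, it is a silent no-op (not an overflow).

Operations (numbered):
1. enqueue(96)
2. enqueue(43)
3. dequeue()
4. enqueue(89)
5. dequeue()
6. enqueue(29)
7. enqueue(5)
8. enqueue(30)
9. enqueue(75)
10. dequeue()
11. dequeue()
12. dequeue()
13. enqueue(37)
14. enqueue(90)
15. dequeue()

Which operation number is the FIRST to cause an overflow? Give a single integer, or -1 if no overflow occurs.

1. enqueue(96): size=1
2. enqueue(43): size=2
3. dequeue(): size=1
4. enqueue(89): size=2
5. dequeue(): size=1
6. enqueue(29): size=2
7. enqueue(5): size=3
8. enqueue(30): size=4
9. enqueue(75): size=5
10. dequeue(): size=4
11. dequeue(): size=3
12. dequeue(): size=2
13. enqueue(37): size=3
14. enqueue(90): size=4
15. dequeue(): size=3

Answer: -1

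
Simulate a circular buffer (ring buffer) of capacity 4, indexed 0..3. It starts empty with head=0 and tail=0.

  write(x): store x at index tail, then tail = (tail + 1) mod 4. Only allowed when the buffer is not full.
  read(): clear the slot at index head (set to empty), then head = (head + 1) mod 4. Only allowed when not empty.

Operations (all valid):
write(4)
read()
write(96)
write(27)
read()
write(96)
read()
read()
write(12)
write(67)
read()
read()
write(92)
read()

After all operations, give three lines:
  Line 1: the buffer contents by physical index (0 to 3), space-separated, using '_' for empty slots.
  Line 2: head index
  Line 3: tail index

Answer: _ _ _ _
3
3

Derivation:
write(4): buf=[4 _ _ _], head=0, tail=1, size=1
read(): buf=[_ _ _ _], head=1, tail=1, size=0
write(96): buf=[_ 96 _ _], head=1, tail=2, size=1
write(27): buf=[_ 96 27 _], head=1, tail=3, size=2
read(): buf=[_ _ 27 _], head=2, tail=3, size=1
write(96): buf=[_ _ 27 96], head=2, tail=0, size=2
read(): buf=[_ _ _ 96], head=3, tail=0, size=1
read(): buf=[_ _ _ _], head=0, tail=0, size=0
write(12): buf=[12 _ _ _], head=0, tail=1, size=1
write(67): buf=[12 67 _ _], head=0, tail=2, size=2
read(): buf=[_ 67 _ _], head=1, tail=2, size=1
read(): buf=[_ _ _ _], head=2, tail=2, size=0
write(92): buf=[_ _ 92 _], head=2, tail=3, size=1
read(): buf=[_ _ _ _], head=3, tail=3, size=0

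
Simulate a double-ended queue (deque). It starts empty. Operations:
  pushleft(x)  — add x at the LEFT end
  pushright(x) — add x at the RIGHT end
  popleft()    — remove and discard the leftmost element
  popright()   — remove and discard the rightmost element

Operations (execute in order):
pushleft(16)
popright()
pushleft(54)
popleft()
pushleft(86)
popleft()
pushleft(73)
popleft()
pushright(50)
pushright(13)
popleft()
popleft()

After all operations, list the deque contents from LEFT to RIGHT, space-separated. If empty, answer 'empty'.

pushleft(16): [16]
popright(): []
pushleft(54): [54]
popleft(): []
pushleft(86): [86]
popleft(): []
pushleft(73): [73]
popleft(): []
pushright(50): [50]
pushright(13): [50, 13]
popleft(): [13]
popleft(): []

Answer: empty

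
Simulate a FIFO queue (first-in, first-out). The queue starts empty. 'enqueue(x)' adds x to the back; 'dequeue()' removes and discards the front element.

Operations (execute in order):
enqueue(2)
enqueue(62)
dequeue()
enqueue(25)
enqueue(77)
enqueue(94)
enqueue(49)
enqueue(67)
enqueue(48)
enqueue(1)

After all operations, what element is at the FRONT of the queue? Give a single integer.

enqueue(2): queue = [2]
enqueue(62): queue = [2, 62]
dequeue(): queue = [62]
enqueue(25): queue = [62, 25]
enqueue(77): queue = [62, 25, 77]
enqueue(94): queue = [62, 25, 77, 94]
enqueue(49): queue = [62, 25, 77, 94, 49]
enqueue(67): queue = [62, 25, 77, 94, 49, 67]
enqueue(48): queue = [62, 25, 77, 94, 49, 67, 48]
enqueue(1): queue = [62, 25, 77, 94, 49, 67, 48, 1]

Answer: 62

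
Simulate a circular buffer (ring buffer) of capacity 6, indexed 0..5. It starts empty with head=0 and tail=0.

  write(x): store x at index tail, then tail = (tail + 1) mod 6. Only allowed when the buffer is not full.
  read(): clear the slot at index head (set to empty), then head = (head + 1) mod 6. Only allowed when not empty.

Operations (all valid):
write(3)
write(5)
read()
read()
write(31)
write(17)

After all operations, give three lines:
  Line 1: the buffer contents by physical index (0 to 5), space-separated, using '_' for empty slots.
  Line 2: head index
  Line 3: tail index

write(3): buf=[3 _ _ _ _ _], head=0, tail=1, size=1
write(5): buf=[3 5 _ _ _ _], head=0, tail=2, size=2
read(): buf=[_ 5 _ _ _ _], head=1, tail=2, size=1
read(): buf=[_ _ _ _ _ _], head=2, tail=2, size=0
write(31): buf=[_ _ 31 _ _ _], head=2, tail=3, size=1
write(17): buf=[_ _ 31 17 _ _], head=2, tail=4, size=2

Answer: _ _ 31 17 _ _
2
4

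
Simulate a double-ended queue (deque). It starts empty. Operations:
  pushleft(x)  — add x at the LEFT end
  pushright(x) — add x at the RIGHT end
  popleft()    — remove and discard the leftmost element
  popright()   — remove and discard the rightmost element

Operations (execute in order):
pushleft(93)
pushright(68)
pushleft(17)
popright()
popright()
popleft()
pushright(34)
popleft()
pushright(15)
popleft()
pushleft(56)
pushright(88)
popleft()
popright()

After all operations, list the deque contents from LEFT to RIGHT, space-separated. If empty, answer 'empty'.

pushleft(93): [93]
pushright(68): [93, 68]
pushleft(17): [17, 93, 68]
popright(): [17, 93]
popright(): [17]
popleft(): []
pushright(34): [34]
popleft(): []
pushright(15): [15]
popleft(): []
pushleft(56): [56]
pushright(88): [56, 88]
popleft(): [88]
popright(): []

Answer: empty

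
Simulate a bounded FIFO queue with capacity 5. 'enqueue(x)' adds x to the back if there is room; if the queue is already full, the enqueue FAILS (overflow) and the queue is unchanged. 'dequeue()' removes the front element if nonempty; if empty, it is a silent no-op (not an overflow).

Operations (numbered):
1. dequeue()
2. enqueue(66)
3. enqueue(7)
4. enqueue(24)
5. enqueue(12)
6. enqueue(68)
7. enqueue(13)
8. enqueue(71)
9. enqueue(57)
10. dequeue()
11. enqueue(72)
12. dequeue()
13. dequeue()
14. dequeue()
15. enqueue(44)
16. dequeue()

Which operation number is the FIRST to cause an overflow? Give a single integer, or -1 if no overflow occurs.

1. dequeue(): empty, no-op, size=0
2. enqueue(66): size=1
3. enqueue(7): size=2
4. enqueue(24): size=3
5. enqueue(12): size=4
6. enqueue(68): size=5
7. enqueue(13): size=5=cap → OVERFLOW (fail)
8. enqueue(71): size=5=cap → OVERFLOW (fail)
9. enqueue(57): size=5=cap → OVERFLOW (fail)
10. dequeue(): size=4
11. enqueue(72): size=5
12. dequeue(): size=4
13. dequeue(): size=3
14. dequeue(): size=2
15. enqueue(44): size=3
16. dequeue(): size=2

Answer: 7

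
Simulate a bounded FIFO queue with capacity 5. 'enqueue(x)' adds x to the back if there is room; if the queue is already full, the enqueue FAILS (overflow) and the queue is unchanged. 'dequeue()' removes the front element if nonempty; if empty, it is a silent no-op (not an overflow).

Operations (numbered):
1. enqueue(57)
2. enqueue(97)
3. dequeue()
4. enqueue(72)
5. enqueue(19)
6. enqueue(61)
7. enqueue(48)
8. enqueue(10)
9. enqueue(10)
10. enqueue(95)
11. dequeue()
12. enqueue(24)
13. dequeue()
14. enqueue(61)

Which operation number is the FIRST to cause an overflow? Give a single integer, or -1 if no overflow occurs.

1. enqueue(57): size=1
2. enqueue(97): size=2
3. dequeue(): size=1
4. enqueue(72): size=2
5. enqueue(19): size=3
6. enqueue(61): size=4
7. enqueue(48): size=5
8. enqueue(10): size=5=cap → OVERFLOW (fail)
9. enqueue(10): size=5=cap → OVERFLOW (fail)
10. enqueue(95): size=5=cap → OVERFLOW (fail)
11. dequeue(): size=4
12. enqueue(24): size=5
13. dequeue(): size=4
14. enqueue(61): size=5

Answer: 8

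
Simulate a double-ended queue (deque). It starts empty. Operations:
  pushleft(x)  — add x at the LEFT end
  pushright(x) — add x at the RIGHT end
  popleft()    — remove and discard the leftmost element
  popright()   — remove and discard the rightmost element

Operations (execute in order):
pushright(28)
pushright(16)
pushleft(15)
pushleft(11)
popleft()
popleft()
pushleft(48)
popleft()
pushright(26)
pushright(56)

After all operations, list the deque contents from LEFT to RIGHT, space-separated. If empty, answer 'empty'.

Answer: 28 16 26 56

Derivation:
pushright(28): [28]
pushright(16): [28, 16]
pushleft(15): [15, 28, 16]
pushleft(11): [11, 15, 28, 16]
popleft(): [15, 28, 16]
popleft(): [28, 16]
pushleft(48): [48, 28, 16]
popleft(): [28, 16]
pushright(26): [28, 16, 26]
pushright(56): [28, 16, 26, 56]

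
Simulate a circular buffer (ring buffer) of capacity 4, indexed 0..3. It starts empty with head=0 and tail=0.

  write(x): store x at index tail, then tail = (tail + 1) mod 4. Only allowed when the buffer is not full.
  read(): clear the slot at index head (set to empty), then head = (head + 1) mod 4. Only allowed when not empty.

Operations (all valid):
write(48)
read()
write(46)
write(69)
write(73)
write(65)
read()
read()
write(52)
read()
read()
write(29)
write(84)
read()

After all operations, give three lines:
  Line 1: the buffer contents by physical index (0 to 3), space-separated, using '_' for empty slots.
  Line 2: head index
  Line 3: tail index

write(48): buf=[48 _ _ _], head=0, tail=1, size=1
read(): buf=[_ _ _ _], head=1, tail=1, size=0
write(46): buf=[_ 46 _ _], head=1, tail=2, size=1
write(69): buf=[_ 46 69 _], head=1, tail=3, size=2
write(73): buf=[_ 46 69 73], head=1, tail=0, size=3
write(65): buf=[65 46 69 73], head=1, tail=1, size=4
read(): buf=[65 _ 69 73], head=2, tail=1, size=3
read(): buf=[65 _ _ 73], head=3, tail=1, size=2
write(52): buf=[65 52 _ 73], head=3, tail=2, size=3
read(): buf=[65 52 _ _], head=0, tail=2, size=2
read(): buf=[_ 52 _ _], head=1, tail=2, size=1
write(29): buf=[_ 52 29 _], head=1, tail=3, size=2
write(84): buf=[_ 52 29 84], head=1, tail=0, size=3
read(): buf=[_ _ 29 84], head=2, tail=0, size=2

Answer: _ _ 29 84
2
0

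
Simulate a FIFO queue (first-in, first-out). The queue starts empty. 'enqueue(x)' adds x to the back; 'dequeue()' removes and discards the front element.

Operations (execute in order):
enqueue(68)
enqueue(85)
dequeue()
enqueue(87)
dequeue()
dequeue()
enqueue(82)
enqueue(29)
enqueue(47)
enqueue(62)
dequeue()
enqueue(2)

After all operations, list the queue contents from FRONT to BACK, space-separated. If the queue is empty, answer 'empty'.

enqueue(68): [68]
enqueue(85): [68, 85]
dequeue(): [85]
enqueue(87): [85, 87]
dequeue(): [87]
dequeue(): []
enqueue(82): [82]
enqueue(29): [82, 29]
enqueue(47): [82, 29, 47]
enqueue(62): [82, 29, 47, 62]
dequeue(): [29, 47, 62]
enqueue(2): [29, 47, 62, 2]

Answer: 29 47 62 2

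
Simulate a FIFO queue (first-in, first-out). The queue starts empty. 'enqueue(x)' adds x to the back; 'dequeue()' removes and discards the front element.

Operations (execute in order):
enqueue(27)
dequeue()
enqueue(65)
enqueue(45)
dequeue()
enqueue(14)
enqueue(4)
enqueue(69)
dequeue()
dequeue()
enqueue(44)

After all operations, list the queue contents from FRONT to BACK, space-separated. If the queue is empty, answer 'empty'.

Answer: 4 69 44

Derivation:
enqueue(27): [27]
dequeue(): []
enqueue(65): [65]
enqueue(45): [65, 45]
dequeue(): [45]
enqueue(14): [45, 14]
enqueue(4): [45, 14, 4]
enqueue(69): [45, 14, 4, 69]
dequeue(): [14, 4, 69]
dequeue(): [4, 69]
enqueue(44): [4, 69, 44]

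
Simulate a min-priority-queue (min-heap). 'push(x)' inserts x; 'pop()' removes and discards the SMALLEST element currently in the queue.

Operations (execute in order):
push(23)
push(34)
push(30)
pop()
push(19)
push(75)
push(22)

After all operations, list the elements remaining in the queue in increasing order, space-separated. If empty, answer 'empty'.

push(23): heap contents = [23]
push(34): heap contents = [23, 34]
push(30): heap contents = [23, 30, 34]
pop() → 23: heap contents = [30, 34]
push(19): heap contents = [19, 30, 34]
push(75): heap contents = [19, 30, 34, 75]
push(22): heap contents = [19, 22, 30, 34, 75]

Answer: 19 22 30 34 75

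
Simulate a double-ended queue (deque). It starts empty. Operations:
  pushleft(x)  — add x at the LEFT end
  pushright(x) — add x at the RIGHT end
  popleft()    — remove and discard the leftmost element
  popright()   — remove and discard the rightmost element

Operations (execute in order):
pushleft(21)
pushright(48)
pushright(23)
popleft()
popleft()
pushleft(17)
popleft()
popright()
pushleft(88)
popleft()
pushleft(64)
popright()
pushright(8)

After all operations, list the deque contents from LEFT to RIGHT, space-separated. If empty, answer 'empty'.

Answer: 8

Derivation:
pushleft(21): [21]
pushright(48): [21, 48]
pushright(23): [21, 48, 23]
popleft(): [48, 23]
popleft(): [23]
pushleft(17): [17, 23]
popleft(): [23]
popright(): []
pushleft(88): [88]
popleft(): []
pushleft(64): [64]
popright(): []
pushright(8): [8]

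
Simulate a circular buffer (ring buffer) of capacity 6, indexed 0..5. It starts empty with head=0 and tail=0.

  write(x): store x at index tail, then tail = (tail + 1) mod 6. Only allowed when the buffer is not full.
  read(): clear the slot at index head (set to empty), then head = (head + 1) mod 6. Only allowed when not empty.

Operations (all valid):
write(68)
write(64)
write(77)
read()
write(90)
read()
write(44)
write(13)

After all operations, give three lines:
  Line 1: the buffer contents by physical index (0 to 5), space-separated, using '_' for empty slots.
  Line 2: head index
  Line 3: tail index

write(68): buf=[68 _ _ _ _ _], head=0, tail=1, size=1
write(64): buf=[68 64 _ _ _ _], head=0, tail=2, size=2
write(77): buf=[68 64 77 _ _ _], head=0, tail=3, size=3
read(): buf=[_ 64 77 _ _ _], head=1, tail=3, size=2
write(90): buf=[_ 64 77 90 _ _], head=1, tail=4, size=3
read(): buf=[_ _ 77 90 _ _], head=2, tail=4, size=2
write(44): buf=[_ _ 77 90 44 _], head=2, tail=5, size=3
write(13): buf=[_ _ 77 90 44 13], head=2, tail=0, size=4

Answer: _ _ 77 90 44 13
2
0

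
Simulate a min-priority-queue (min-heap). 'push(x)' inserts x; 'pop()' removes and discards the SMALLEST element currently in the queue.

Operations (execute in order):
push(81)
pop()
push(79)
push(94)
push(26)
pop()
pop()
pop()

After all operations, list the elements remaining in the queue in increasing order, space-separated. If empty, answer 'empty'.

push(81): heap contents = [81]
pop() → 81: heap contents = []
push(79): heap contents = [79]
push(94): heap contents = [79, 94]
push(26): heap contents = [26, 79, 94]
pop() → 26: heap contents = [79, 94]
pop() → 79: heap contents = [94]
pop() → 94: heap contents = []

Answer: empty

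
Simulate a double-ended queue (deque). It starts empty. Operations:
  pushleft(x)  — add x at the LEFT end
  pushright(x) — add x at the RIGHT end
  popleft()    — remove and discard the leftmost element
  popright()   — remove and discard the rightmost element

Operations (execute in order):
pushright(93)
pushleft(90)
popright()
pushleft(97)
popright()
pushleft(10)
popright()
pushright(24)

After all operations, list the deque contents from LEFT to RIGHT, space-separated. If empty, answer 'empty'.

Answer: 10 24

Derivation:
pushright(93): [93]
pushleft(90): [90, 93]
popright(): [90]
pushleft(97): [97, 90]
popright(): [97]
pushleft(10): [10, 97]
popright(): [10]
pushright(24): [10, 24]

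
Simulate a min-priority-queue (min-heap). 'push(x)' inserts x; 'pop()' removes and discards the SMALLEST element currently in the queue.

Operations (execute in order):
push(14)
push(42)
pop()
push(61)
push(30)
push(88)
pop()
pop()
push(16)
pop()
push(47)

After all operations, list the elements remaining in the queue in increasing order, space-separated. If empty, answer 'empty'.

Answer: 47 61 88

Derivation:
push(14): heap contents = [14]
push(42): heap contents = [14, 42]
pop() → 14: heap contents = [42]
push(61): heap contents = [42, 61]
push(30): heap contents = [30, 42, 61]
push(88): heap contents = [30, 42, 61, 88]
pop() → 30: heap contents = [42, 61, 88]
pop() → 42: heap contents = [61, 88]
push(16): heap contents = [16, 61, 88]
pop() → 16: heap contents = [61, 88]
push(47): heap contents = [47, 61, 88]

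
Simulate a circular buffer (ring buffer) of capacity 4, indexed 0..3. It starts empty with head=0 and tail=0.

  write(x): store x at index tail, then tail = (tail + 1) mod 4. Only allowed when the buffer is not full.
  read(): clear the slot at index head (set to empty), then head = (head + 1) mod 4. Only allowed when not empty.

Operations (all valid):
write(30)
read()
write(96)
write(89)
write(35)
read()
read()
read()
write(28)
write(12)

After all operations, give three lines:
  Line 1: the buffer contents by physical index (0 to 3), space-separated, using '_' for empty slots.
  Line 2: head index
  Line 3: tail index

write(30): buf=[30 _ _ _], head=0, tail=1, size=1
read(): buf=[_ _ _ _], head=1, tail=1, size=0
write(96): buf=[_ 96 _ _], head=1, tail=2, size=1
write(89): buf=[_ 96 89 _], head=1, tail=3, size=2
write(35): buf=[_ 96 89 35], head=1, tail=0, size=3
read(): buf=[_ _ 89 35], head=2, tail=0, size=2
read(): buf=[_ _ _ 35], head=3, tail=0, size=1
read(): buf=[_ _ _ _], head=0, tail=0, size=0
write(28): buf=[28 _ _ _], head=0, tail=1, size=1
write(12): buf=[28 12 _ _], head=0, tail=2, size=2

Answer: 28 12 _ _
0
2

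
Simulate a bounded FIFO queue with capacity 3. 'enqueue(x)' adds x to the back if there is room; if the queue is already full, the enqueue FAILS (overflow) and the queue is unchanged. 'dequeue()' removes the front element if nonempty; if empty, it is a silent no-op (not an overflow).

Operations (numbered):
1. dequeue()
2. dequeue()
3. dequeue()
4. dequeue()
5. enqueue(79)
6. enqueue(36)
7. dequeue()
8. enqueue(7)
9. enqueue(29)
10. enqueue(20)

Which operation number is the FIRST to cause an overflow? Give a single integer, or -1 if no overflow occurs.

Answer: 10

Derivation:
1. dequeue(): empty, no-op, size=0
2. dequeue(): empty, no-op, size=0
3. dequeue(): empty, no-op, size=0
4. dequeue(): empty, no-op, size=0
5. enqueue(79): size=1
6. enqueue(36): size=2
7. dequeue(): size=1
8. enqueue(7): size=2
9. enqueue(29): size=3
10. enqueue(20): size=3=cap → OVERFLOW (fail)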